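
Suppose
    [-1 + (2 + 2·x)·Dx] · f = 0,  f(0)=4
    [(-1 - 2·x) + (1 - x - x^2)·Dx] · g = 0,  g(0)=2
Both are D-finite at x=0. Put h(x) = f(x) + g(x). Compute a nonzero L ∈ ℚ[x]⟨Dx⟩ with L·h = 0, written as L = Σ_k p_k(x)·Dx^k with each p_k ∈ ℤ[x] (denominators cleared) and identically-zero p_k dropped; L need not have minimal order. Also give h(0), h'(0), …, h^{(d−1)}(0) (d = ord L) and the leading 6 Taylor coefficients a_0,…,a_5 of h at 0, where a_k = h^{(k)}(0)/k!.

L = (9 + 21·x + 21·x^2 + 10·x^3) + (-17 - 54·x - 87·x^2 - 74·x^3 - 25·x^4)·Dx + (2 + 14·x + 6·x^2 - 30·x^3 - 34·x^4 - 10·x^5)·Dx^2  (order 2).
h: a_k = 6, 4, 7/2, 25/4, 315/32, 1031/64, …
ICs: h(0) = 6, h′(0) = 4.

f: a_k = 4, 2, -1/2, 1/4, -5/32, 7/64, …
g: a_k = 2, 2, 4, 6, 10, 16, …
Sum ⇒ L₀ = lclm(L_f,L_g) in ℚ(x)⟨Dx⟩.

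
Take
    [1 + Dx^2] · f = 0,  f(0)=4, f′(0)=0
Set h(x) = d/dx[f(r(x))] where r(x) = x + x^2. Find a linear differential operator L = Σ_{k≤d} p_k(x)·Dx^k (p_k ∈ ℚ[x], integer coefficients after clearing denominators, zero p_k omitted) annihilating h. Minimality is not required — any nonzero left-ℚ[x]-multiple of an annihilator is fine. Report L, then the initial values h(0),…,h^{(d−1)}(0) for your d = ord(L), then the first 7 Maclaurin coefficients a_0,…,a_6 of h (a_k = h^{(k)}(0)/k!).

f: a_k = 4, 0, -2, 0, 1/6, 0, -1/180, …
L₀ from L_f via x↦r, Dx↦r'^{-1}Dx.
h₀' ⇒ L via d/dx closure of L₀.
L = (13 + 8·x + 24·x^2 + 32·x^3 + 16·x^4) + (-6 - 12·x)·Dx + (1 + 4·x + 4·x^2)·Dx^2  (order 2).
h: a_k = 0, -4, -12, -22/3, 10/3, 179/30, 133/30, …
ICs: h(0) = 0, h′(0) = -4.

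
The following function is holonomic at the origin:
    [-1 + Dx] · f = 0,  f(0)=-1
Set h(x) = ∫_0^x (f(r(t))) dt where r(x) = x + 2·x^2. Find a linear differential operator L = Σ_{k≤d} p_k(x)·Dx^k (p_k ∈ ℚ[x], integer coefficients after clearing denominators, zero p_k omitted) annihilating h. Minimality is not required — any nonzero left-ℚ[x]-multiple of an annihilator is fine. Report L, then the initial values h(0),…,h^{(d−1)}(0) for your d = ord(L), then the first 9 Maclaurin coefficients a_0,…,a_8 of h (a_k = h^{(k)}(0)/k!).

L = (-1 - 4·x)·Dx + Dx^2  (order 2).
h: a_k = 0, -1, -1/2, -5/6, -13/24, -73/120, -281/720, -1741/5040, -1697/8064, …
ICs: h(0) = 0, h′(0) = -1.

f: a_k = -1, -1, -1/2, -1/6, -1/24, -1/120, -1/720, -1/5040, -1/40320, …
f∘r: x↦r, Dx↦Dx/r' in L_f ⇒ L₀.
h=∫₀ˣh₀: take L = L₀·Dx.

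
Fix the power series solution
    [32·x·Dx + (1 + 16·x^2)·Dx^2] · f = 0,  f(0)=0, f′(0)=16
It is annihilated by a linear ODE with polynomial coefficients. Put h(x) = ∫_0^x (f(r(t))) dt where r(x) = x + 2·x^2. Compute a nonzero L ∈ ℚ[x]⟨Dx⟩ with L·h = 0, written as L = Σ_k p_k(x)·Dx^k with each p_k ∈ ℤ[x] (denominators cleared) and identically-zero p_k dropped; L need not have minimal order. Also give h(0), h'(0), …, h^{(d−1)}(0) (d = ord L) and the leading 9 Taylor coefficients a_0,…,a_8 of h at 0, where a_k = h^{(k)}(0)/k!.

L = (-4 + 32·x + 256·x^2 + 768·x^3 + 768·x^4)·Dx^2 + (1 + 4·x + 16·x^2 + 128·x^3 + 320·x^4 + 256·x^5)·Dx^3  (order 3).
h: a_k = 0, 0, 8, 32/3, -64/3, -512/5, -512/15, 22528/21, 20480/7, …
ICs: h(0) = 0, h′(0) = 0, h′′(0) = 16.

f: a_k = 0, 16, 0, -256/3, 0, 4096/5, 0, -65536/7, 0, …
Change of var in L_f (x↦r) gives L₀.
∫: right-multiply L₀ by Dx.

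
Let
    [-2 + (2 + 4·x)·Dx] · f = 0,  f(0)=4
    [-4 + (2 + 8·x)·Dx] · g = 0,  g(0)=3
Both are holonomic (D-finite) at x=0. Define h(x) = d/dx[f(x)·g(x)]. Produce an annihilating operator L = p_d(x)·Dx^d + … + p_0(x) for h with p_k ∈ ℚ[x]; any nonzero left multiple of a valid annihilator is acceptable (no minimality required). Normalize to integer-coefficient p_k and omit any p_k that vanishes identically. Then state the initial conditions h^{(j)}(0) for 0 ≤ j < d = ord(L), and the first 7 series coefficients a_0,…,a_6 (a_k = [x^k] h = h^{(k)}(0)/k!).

L = -1 + (-3 - 26·x - 72·x^2 - 64·x^3)·Dx  (order 1).
h: a_k = 36, -12, 54, -222, 1755/2, -6813/2, 52479/4, …
ICs: h(0) = 36.

f: a_k = 4, 4, -2, 2, -5/2, 7/2, -21/4, …
g: a_k = 3, 6, -6, 12, -30, 84, -252, …
f·g: L₀ = L_f ⊗_s L_g, ord ≤ 1·1.
Differentiate: ansatz ord ≤ ord L₀ ⇒ L.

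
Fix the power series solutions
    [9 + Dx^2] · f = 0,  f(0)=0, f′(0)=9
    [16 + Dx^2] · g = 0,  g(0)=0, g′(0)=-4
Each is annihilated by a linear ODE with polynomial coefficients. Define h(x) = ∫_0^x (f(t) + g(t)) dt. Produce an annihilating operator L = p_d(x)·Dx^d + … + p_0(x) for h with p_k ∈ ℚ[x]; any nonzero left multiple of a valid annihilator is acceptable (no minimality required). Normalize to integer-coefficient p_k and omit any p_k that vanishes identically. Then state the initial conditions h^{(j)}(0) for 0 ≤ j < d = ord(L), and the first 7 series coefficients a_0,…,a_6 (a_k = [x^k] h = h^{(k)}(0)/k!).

L = 144·Dx + 25·Dx^3 + Dx^5  (order 5).
h: a_k = 0, 0, 5/2, 0, -17/24, 0, -59/144, …
ICs: h(0) = 0, h′(0) = 0, h′′(0) = 5, h′′′(0) = 0, h′′′′(0) = -17.

f: a_k = 0, 9, 0, -27/2, 0, 243/40, 0, …
g: a_k = 0, -4, 0, 32/3, 0, -128/15, 0, …
h₀=f+g: left-lcm gives L₀, ord ≤ 4.
h=∫₀ˣh₀: take L = L₀·Dx.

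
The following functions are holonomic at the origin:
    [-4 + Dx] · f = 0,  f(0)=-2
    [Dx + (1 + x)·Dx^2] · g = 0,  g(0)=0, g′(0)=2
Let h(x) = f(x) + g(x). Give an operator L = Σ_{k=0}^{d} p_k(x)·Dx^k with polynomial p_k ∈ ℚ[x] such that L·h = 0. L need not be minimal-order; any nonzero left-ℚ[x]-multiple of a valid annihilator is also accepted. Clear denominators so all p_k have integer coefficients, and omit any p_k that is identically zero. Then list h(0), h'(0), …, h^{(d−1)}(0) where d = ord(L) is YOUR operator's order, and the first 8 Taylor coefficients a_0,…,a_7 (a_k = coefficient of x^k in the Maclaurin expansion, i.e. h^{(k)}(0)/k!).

f: a_k = -2, -8, -16, -64/3, -64/3, -256/15, -512/45, -2048/315, …
g: a_k = 0, 2, -1, 2/3, -1/2, 2/5, -1/3, 2/7, …
Sum ⇒ L₀ = lclm(L_f,L_g) in ℚ(x)⟨Dx⟩.
L = (-24 - 16·x)·Dx + (-14 - 32·x - 16·x^2)·Dx^2 + (5 + 9·x + 4·x^2)·Dx^3  (order 3).
h: a_k = -2, -6, -17, -62/3, -131/6, -50/3, -527/45, -1958/315, …
ICs: h(0) = -2, h′(0) = -6, h′′(0) = -34.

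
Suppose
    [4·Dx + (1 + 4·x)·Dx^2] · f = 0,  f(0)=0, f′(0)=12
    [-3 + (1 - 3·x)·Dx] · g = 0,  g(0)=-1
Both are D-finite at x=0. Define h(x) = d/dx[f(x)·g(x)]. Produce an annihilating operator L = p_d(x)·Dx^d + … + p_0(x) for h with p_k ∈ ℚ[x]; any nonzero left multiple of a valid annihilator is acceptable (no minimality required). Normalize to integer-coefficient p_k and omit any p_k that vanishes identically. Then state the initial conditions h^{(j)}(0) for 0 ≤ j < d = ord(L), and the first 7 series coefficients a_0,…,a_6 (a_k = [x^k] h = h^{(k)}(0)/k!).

f: a_k = 0, 12, -24, 64, -192, 3072/5, -2048, …
g: a_k = -1, -3, -9, -27, -81, -243, -729, …
Product ⇒ symmetric product L₀, ord ≤ 2.
h=h₀': d/dx-closure on L₀ ⇒ L.
L = 48 + (1 + 60·x)·Dx + (-1 - x + 12·x^2)·Dx^2  (order 2).
h: a_k = -12, -24, -300, -432, -4692, -23016/5, -326316/5, …
ICs: h(0) = -12, h′(0) = -24.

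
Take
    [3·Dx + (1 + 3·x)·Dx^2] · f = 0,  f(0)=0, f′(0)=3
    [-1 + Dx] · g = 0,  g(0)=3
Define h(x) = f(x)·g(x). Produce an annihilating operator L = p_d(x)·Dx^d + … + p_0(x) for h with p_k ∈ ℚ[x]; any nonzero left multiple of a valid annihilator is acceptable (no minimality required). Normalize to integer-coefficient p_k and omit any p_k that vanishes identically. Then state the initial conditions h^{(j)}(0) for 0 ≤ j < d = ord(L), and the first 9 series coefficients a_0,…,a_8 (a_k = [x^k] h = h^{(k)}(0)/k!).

f: a_k = 0, 3, -9/2, 9, -81/4, 243/5, -243/2, 2187/7, -6561/8, …
g: a_k = 3, 3, 3/2, 1/2, 1/8, 1/40, 1/240, 1/1680, 1/13440, …
h₀=f·g: eliminate ⇒ L₀, order ≤ 2·1.
L = (-2 + 3·x) + (1 - 6·x)·Dx + (1 + 3·x)·Dx^2  (order 2).
h: a_k = 0, 9, -9/2, 18, -39, 3867/40, -3921/16, 44561/70, -134669/80, …
ICs: h(0) = 0, h′(0) = 9.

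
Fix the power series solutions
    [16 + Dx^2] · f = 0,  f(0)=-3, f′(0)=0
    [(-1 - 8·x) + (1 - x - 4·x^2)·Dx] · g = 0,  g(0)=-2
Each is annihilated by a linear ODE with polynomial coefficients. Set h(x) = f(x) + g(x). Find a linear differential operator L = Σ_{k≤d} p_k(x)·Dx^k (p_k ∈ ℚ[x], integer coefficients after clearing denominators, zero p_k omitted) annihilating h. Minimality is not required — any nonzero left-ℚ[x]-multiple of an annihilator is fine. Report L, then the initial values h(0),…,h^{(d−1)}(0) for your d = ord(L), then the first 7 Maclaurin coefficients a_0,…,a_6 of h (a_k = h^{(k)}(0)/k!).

L = (-560 - 4608·x - 1664·x^2 - 6144·x^3 - 10240·x^4 - 16384·x^5) + (208 - 272·x - 896·x^2 + 1408·x^3 + 1536·x^4 - 6144·x^5 - 8192·x^6)·Dx + (-35 - 288·x - 104·x^2 - 384·x^3 - 640·x^4 - 1024·x^5)·Dx^2 + (13 - 17·x - 56·x^2 + 88·x^3 + 96·x^4 - 384·x^5 - 512·x^6)·Dx^3  (order 3).
h: a_k = -5, -2, 14, -18, -90, -130, -5174/15, …
ICs: h(0) = -5, h′(0) = -2, h′′(0) = 28.

f: a_k = -3, 0, 24, 0, -32, 0, 256/15, …
g: a_k = -2, -2, -10, -18, -58, -130, -362, …
Weyl lclm of L_f,L_g ⇒ L₀ (ord ≤ 3).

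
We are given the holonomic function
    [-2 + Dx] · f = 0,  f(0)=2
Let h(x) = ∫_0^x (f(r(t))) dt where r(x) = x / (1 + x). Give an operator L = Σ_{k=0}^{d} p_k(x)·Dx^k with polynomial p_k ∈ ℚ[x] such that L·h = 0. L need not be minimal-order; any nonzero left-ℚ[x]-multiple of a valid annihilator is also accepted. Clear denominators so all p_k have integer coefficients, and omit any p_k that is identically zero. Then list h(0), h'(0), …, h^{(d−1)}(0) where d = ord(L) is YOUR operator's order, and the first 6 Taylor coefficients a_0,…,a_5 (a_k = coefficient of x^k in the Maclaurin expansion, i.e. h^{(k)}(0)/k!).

f: a_k = 2, 4, 4, 8/3, 4/3, 8/15, …
f∘r: x↦r, Dx↦Dx/r' in L_f ⇒ L₀.
h=∫h₀ ⇒ L = L₀·Dx.
L = -2·Dx + (1 + 2·x + x^2)·Dx^2  (order 2).
h: a_k = 0, 2, 2, 0, -1/3, 4/15, …
ICs: h(0) = 0, h′(0) = 2.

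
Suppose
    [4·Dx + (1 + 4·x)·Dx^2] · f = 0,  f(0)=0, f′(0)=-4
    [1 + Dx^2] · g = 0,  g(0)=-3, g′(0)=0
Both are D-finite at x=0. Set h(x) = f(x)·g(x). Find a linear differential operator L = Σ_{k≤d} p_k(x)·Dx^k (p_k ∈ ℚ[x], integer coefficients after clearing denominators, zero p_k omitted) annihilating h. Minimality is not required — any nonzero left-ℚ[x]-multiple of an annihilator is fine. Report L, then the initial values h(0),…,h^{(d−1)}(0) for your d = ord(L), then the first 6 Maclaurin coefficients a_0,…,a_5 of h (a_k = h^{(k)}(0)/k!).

f: a_k = 0, -4, 8, -64/3, 64, -1024/5, …
g: a_k = -3, 0, 3/2, 0, -1/8, 0, …
Product ⇒ symmetric product L₀, ord ≤ 4.
L = (-147 - 144·x - 224·x^2 + 256·x^3 + 256·x^4) + (-56 - 160·x + 384·x^2 + 512·x^3)·Dx + (-150 - 160·x - 192·x^2 + 512·x^3 + 512·x^4)·Dx^2 + (-56 - 160·x + 384·x^2 + 512·x^3)·Dx^3 + (-3 - 16·x + 32·x^2 + 256·x^3 + 256·x^4)·Dx^4  (order 4).
h: a_k = 0, 12, -24, 58, -180, 5829/10, …
ICs: h(0) = 0, h′(0) = 12, h′′(0) = -48, h′′′(0) = 348.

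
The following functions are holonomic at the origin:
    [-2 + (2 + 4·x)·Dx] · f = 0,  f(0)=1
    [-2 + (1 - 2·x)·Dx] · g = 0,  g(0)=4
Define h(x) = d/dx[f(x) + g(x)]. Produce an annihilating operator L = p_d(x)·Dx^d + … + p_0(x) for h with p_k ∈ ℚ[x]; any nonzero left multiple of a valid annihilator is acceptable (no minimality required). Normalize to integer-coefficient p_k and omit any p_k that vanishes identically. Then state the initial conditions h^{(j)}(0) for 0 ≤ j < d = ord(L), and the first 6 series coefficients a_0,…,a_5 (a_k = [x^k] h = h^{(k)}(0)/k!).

f: a_k = 1, 1, -1/2, 1/2, -5/8, 7/8, …
g: a_k = 4, 8, 16, 32, 64, 128, …
L₀ := lclm(L_f,L_g); ord L₀ ≤ 1+1.
h₀' ⇒ L via d/dx closure of L₀.
L = (-36 - 24·x) + (-21 - 108·x - 84·x^2)·Dx + (5 + 6·x - 20·x^2 - 24·x^3)·Dx^2  (order 2).
h: a_k = 9, 31, 195/2, 507/2, 5155/8, 12225/8, …
ICs: h(0) = 9, h′(0) = 31.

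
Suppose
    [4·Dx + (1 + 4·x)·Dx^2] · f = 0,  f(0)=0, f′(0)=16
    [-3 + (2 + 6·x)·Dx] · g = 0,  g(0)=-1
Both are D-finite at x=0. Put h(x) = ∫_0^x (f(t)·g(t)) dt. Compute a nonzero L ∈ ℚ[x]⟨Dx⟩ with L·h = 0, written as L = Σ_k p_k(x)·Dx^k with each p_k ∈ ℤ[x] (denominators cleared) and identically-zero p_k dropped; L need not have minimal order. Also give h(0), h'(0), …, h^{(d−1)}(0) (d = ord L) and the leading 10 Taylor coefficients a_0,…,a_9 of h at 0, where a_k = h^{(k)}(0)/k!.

f: a_k = 0, 16, -32, 256/3, -256, 4096/5, -8192/3, 65536/7, -32768, 1048576/9, …
g: a_k = -1, -3/2, 9/8, -27/16, 405/128, -1701/256, 15309/1024, -72171/2048, 2814669/32768, -14073345/65536, …
L₀ := L_f ⊗_s L_g (sym. prod.), ord ≤ 2.
h=∫h₀ ⇒ L = L₀·Dx.
L = (3 + 36·x)·Dx + (4 + 12·x)·Dx^2 + (4 + 40·x + 132·x^2 + 144·x^3)·Dx^3  (order 3).
h: a_k = 0, 0, -8, 8/3, -29/6, 13, -9383/240, 206953/1680, -7147521/17920, 53092163/40320, …
ICs: h(0) = 0, h′(0) = 0, h′′(0) = -16.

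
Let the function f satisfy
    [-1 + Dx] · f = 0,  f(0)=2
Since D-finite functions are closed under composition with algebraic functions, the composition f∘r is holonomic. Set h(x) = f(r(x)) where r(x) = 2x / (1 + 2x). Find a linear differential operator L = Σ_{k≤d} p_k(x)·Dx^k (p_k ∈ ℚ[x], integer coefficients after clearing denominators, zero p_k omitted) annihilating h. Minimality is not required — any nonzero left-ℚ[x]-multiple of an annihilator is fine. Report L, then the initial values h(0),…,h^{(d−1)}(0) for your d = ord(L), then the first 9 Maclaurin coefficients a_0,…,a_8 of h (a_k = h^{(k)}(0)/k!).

L = -2 + (1 + 4·x + 4·x^2)·Dx  (order 1).
h: a_k = 2, 4, -4, 8/3, 4/3, -152/15, 1208/45, -17456/315, 31364/315, …
ICs: h(0) = 2.

f: a_k = 2, 2, 1, 1/3, 1/12, 1/60, 1/360, 1/2520, 1/20160, …
f∘r: x↦r, Dx↦Dx/r' in L_f ⇒ L₀.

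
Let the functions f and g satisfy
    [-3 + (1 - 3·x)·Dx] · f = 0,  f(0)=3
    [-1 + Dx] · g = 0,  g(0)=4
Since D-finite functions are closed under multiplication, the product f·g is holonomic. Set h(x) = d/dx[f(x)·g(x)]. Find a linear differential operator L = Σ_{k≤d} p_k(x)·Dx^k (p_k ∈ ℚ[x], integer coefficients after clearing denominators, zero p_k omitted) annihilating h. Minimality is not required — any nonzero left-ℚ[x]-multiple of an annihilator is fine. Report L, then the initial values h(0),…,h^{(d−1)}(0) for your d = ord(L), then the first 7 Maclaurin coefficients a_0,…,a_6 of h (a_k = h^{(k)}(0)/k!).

L = (25 - 24·x + 9·x^2) + (-4 + 15·x - 9·x^2)·Dx  (order 1).
h: a_k = 48, 300, 1356, 5426, 20348, 732529/10, 1538311/6, …
ICs: h(0) = 48.

f: a_k = 3, 9, 27, 81, 243, 729, 2187, …
g: a_k = 4, 4, 2, 2/3, 1/6, 1/30, 1/180, …
h₀=f·g: eliminate ⇒ L₀, order ≤ 1·1.
Differentiate: ansatz ord ≤ ord L₀ ⇒ L.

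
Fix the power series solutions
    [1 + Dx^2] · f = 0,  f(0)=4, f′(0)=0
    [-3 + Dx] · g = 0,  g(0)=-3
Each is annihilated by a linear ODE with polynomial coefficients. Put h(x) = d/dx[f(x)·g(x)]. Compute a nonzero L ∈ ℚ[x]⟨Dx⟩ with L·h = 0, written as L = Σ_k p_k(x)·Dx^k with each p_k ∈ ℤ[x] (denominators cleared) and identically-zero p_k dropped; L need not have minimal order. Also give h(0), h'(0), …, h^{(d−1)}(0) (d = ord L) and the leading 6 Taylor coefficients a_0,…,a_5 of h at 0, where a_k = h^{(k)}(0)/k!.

L = 10 - 6·Dx + Dx^2  (order 2).
h: a_k = -36, -96, -108, -56, 6, 176/5, …
ICs: h(0) = -36, h′(0) = -96.

f: a_k = 4, 0, -2, 0, 1/6, 0, …
g: a_k = -3, -9, -27/2, -27/2, -81/8, -243/40, …
Sym-product of L_f,L_g gives L₀ (≤ ord 2).
Differentiate: ansatz ord ≤ ord L₀ ⇒ L.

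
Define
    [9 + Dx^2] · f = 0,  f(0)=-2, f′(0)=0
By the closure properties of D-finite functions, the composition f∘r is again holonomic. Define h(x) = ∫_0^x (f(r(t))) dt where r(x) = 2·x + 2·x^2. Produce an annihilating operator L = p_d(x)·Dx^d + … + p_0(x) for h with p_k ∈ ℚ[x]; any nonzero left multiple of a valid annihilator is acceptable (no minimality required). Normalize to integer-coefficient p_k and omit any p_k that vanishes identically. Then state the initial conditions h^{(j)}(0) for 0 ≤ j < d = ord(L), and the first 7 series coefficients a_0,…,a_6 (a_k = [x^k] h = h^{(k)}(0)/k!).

L = (36 + 216·x + 432·x^2 + 288·x^3)·Dx - 2·Dx^2 + (1 + 2·x)·Dx^3  (order 3).
h: a_k = 0, -2, 0, 12, 18, -72/5, -72, …
ICs: h(0) = 0, h′(0) = -2, h′′(0) = 0.

f: a_k = -2, 0, 9, 0, -27/4, 0, 81/40, …
Substitute x→r, Dx→(1/r')Dx; clear ⇒ L₀.
Integrate: L := L₀·Dx.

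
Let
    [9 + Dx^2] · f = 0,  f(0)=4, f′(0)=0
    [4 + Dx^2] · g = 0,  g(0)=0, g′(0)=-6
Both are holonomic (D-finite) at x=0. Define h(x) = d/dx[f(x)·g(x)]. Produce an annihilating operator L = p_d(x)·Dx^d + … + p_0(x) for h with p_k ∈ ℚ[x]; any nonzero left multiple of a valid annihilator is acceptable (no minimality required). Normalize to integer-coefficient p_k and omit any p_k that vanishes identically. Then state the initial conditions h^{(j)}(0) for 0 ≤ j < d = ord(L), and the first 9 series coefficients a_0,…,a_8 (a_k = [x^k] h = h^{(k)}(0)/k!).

L = 25 + 26·Dx^2 + Dx^4  (order 4).
h: a_k = -24, 0, 372, 0, -781, 0, 19531/30, 0, -488281/1680, …
ICs: h(0) = -24, h′(0) = 0, h′′(0) = 744, h′′′(0) = 0.

f: a_k = 4, 0, -18, 0, 27/2, 0, -81/20, 0, 729/1120, …
g: a_k = 0, -6, 0, 4, 0, -4/5, 0, 8/105, 0, …
L₀ := L_f ⊗_s L_g (sym. prod.), ord ≤ 4.
Derive L from L₀ (diff closure).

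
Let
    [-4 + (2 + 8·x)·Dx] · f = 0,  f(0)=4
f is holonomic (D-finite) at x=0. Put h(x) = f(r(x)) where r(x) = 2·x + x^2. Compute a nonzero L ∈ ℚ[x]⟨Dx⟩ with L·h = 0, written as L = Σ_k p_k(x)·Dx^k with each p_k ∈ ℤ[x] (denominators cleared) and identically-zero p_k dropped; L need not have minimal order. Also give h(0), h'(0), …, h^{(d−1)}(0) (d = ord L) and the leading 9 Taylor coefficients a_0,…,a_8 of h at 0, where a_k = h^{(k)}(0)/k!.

L = (-4 - 4·x) + (1 + 8·x + 4·x^2)·Dx  (order 1).
h: a_k = 4, 16, -24, 96, -456, 2400, -13488, 79296, -481704, …
ICs: h(0) = 4.

f: a_k = 4, 8, -8, 16, -40, 112, -336, 1056, -3432, …
h₀=f(r): pull back L_f along r ⇒ L₀.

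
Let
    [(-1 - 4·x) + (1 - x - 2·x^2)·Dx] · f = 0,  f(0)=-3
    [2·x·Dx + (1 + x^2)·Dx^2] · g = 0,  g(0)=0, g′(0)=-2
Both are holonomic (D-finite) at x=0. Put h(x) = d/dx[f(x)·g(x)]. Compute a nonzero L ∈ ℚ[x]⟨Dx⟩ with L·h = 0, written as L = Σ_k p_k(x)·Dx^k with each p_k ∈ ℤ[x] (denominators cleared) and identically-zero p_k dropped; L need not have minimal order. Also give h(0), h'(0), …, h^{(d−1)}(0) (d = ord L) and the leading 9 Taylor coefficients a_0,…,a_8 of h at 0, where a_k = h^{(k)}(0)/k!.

f: a_k = -3, -3, -9, -15, -33, -63, -129, -255, -513, …
g: a_k = 0, -2, 0, 2/3, 0, -2/5, 0, 2/7, 0, …
L₀ := L_f ⊗_s L_g (sym. prod.), ord ≤ 2.
Derive L from L₀ (diff closure).
L = (18 + 90·x^2 + 48·x^3 + 144·x^4) + (7 + 30·x + 27·x^2 + 82·x^3 + 48·x^4 + 96·x^5)·Dx + (-2 + x - 3·x^2 + 9·x^3 + 11·x^4 + 8·x^5 + 12·x^6)·Dx^2  (order 2).
h: a_k = 6, 12, 48, 112, 306, 3516/5, 8356/5, 26496/7, 299658/35, …
ICs: h(0) = 6, h′(0) = 12.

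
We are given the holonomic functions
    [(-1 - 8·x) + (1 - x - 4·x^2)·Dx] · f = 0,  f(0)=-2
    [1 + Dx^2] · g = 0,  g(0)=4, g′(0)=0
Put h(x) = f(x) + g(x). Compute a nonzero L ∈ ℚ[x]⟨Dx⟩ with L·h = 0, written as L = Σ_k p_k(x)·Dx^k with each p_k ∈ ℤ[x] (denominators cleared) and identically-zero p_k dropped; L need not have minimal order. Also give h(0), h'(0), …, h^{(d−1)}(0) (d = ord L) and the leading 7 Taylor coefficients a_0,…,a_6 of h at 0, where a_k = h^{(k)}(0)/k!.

L = (55 + 486·x + 553·x^2 + 1488·x^3 + 80·x^4 + 128·x^5) + (-11 - 11·x - 23·x^2 + 169·x^3 + 348·x^4 + 48·x^5 + 64·x^6)·Dx + (55 + 486·x + 553·x^2 + 1488·x^3 + 80·x^4 + 128·x^5)·Dx^2 + (-11 - 11·x - 23·x^2 + 169·x^3 + 348·x^4 + 48·x^5 + 64·x^6)·Dx^3  (order 3).
h: a_k = 2, -2, -12, -18, -347/6, -130, -65161/180, …
ICs: h(0) = 2, h′(0) = -2, h′′(0) = -24.

f: a_k = -2, -2, -10, -18, -58, -130, -362, …
g: a_k = 4, 0, -2, 0, 1/6, 0, -1/180, …
Sum ⇒ L₀ = lclm(L_f,L_g) in ℚ(x)⟨Dx⟩.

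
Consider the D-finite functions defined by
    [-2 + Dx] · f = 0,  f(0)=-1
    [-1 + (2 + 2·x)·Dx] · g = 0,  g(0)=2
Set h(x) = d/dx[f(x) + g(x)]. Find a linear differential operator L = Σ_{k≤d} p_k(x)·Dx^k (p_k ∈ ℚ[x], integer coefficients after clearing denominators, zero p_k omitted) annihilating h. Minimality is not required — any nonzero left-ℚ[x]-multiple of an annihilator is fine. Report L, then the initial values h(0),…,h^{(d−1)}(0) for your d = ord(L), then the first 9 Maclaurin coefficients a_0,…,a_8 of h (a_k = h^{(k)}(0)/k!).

L = (-14 - 8·x) + (-13 - 32·x - 16·x^2)·Dx + (10 + 18·x + 8·x^2)·Dx^2  (order 2).
h: a_k = -1, -9/2, -29/8, -143/48, -407/384, -2993/3840, 2203/46080, -167903/645120, 1895953/10321920, …
ICs: h(0) = -1, h′(0) = -9/2.

f: a_k = -1, -2, -2, -4/3, -2/3, -4/15, -4/45, -8/315, -2/315, …
g: a_k = 2, 1, -1/4, 1/8, -5/64, 7/128, -21/512, 33/1024, -429/16384, …
L₀ := lclm(L_f,L_g); ord L₀ ≤ 1+1.
h₀' ⇒ L via d/dx closure of L₀.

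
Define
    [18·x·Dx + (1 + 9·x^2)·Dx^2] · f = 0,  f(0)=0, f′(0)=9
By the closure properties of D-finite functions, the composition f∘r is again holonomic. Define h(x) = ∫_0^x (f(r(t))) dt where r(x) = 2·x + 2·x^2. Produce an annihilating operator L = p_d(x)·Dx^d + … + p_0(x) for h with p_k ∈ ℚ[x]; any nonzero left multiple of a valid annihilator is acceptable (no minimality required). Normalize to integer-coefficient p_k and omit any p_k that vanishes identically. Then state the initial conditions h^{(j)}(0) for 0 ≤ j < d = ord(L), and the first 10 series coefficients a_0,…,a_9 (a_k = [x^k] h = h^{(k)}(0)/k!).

f: a_k = 0, 9, 0, -27, 0, 729/5, 0, -6561/7, 0, 6561, …
Change of var in L_f (x↦r) gives L₀.
h=∫h₀ ⇒ L = L₀·Dx.
L = (-2 + 72·x + 288·x^2 + 432·x^3 + 216·x^4)·Dx^2 + (1 + 2·x + 36·x^2 + 144·x^3 + 180·x^4 + 72·x^5)·Dx^3  (order 3).
h: a_k = 0, 0, 9, 6, -54, -648/5, 3348/5, 23112/7, -64152/7, -88128, …
ICs: h(0) = 0, h′(0) = 0, h′′(0) = 18.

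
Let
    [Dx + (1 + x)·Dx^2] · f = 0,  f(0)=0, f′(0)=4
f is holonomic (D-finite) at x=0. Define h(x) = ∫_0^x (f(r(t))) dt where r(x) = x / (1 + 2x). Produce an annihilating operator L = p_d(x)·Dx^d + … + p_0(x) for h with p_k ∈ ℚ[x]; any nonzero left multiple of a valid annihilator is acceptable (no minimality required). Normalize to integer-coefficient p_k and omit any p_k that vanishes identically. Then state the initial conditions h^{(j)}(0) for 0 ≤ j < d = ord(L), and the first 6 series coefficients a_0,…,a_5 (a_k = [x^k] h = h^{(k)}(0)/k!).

f: a_k = 0, 4, -2, 4/3, -1, 4/5, …
h₀=f(r): pull back L_f along r ⇒ L₀.
h=∫h₀ ⇒ L = L₀·Dx.
L = (5 + 12·x)·Dx^2 + (1 + 5·x + 6·x^2)·Dx^3  (order 3).
h: a_k = 0, 0, 2, -10/3, 19/3, -13, …
ICs: h(0) = 0, h′(0) = 0, h′′(0) = 4.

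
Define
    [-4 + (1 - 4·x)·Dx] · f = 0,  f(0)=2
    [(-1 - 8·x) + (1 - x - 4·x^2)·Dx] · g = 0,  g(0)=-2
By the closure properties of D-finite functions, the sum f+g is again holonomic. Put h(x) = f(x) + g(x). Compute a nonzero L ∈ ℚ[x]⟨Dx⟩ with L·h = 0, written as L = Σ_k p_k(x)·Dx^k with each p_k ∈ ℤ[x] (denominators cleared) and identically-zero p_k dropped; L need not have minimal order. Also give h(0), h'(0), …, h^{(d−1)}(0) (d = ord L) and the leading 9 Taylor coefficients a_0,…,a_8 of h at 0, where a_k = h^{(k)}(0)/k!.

f: a_k = 2, 8, 32, 128, 512, 2048, 8192, 32768, 131072, …
g: a_k = -2, -2, -10, -18, -58, -130, -362, -882, -2330, …
Weyl lclm of L_f,L_g ⇒ L₀ (ord ≤ 2).
L = (8 - 288·x + 384·x^2 - 512·x^3) + (22 - 8·x - 288·x^2 + 640·x^3 - 1024·x^4)·Dx + (-3 + 23·x - 56·x^2 + 32·x^3 + 128·x^4 - 256·x^5)·Dx^2  (order 2).
h: a_k = 0, 6, 22, 110, 454, 1918, 7830, 31886, 128742, …
ICs: h(0) = 0, h′(0) = 6.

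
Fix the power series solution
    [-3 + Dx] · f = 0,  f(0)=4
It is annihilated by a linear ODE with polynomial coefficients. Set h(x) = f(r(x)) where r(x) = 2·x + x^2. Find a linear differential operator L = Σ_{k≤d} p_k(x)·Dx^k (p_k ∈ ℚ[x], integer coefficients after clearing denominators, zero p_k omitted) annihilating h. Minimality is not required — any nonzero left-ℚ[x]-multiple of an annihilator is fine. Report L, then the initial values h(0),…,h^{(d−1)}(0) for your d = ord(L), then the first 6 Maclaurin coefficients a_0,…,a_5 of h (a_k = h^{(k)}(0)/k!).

L = (-6 - 6·x) + Dx  (order 1).
h: a_k = 4, 24, 84, 216, 450, 3996/5, …
ICs: h(0) = 4.

f: a_k = 4, 12, 18, 18, 27/2, 81/10, …
h₀=f(r): pull back L_f along r ⇒ L₀.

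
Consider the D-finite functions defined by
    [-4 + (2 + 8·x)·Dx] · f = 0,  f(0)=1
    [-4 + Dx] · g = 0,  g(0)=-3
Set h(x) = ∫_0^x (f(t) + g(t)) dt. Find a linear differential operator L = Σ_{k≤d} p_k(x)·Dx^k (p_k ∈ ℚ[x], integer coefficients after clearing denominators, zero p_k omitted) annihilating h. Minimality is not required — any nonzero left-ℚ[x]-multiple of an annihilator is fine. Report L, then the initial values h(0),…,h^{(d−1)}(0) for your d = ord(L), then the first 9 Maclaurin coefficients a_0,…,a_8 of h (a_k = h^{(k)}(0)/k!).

f: a_k = 1, 2, -2, 4, -10, 28, -84, 264, -858, …
g: a_k = -3, -12, -24, -32, -32, -128/5, -256/15, -1024/105, -512/105, …
f+g: L₀ = lclm(L_f,L_g), ord ≤ 1+1.
h=∫h₀ ⇒ L = L₀·Dx.
L = (24 + 64·x)·Dx + (-10 - 64·x - 128·x^2)·Dx^2 + (1 + 12·x + 32·x^2)·Dx^3  (order 3).
h: a_k = 0, -2, -5, -26/3, -7, -42/5, 2/5, -1516/105, 3337/105, …
ICs: h(0) = 0, h′(0) = -2, h′′(0) = -10.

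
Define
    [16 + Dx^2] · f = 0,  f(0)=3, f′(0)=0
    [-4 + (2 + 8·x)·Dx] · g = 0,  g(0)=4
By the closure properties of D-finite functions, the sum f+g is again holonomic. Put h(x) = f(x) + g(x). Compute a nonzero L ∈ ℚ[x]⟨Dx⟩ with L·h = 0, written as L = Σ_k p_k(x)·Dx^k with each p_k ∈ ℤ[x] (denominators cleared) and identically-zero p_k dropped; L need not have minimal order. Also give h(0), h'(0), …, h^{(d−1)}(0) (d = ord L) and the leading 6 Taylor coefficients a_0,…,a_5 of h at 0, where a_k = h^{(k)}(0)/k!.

f: a_k = 3, 0, -24, 0, 32, 0, …
g: a_k = 4, 8, -8, 16, -40, 112, …
Weyl lclm of L_f,L_g ⇒ L₀ (ord ≤ 3).
L = (-224 - 1024·x - 2048·x^2) + (48 + 704·x + 3072·x^2 + 4096·x^3)·Dx + (-14 - 64·x - 128·x^2)·Dx^2 + (3 + 44·x + 192·x^2 + 256·x^3)·Dx^3  (order 3).
h: a_k = 7, 8, -32, 16, -8, 112, …
ICs: h(0) = 7, h′(0) = 8, h′′(0) = -64.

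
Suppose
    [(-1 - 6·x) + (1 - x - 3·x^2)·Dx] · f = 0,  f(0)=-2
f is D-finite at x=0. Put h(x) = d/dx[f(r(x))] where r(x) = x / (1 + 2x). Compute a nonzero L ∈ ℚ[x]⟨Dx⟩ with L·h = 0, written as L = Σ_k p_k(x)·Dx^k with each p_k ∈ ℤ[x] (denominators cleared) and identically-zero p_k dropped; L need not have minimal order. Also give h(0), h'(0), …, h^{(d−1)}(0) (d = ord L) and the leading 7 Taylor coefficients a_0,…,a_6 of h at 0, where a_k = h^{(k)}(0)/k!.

f: a_k = -2, -2, -8, -14, -38, -80, -194, …
Substitute x→r, Dx→(1/r')Dx; clear ⇒ L₀.
h₀' ⇒ L via d/dx closure of L₀.
L = (4 + 6·x + 30·x^2 + 32·x^3) + (-1 - 13·x - 45·x^2 - 38·x^3 + 16·x^4)·Dx  (order 1).
h: a_k = -2, -8, 30, -136, 560, -2220, 8554, …
ICs: h(0) = -2.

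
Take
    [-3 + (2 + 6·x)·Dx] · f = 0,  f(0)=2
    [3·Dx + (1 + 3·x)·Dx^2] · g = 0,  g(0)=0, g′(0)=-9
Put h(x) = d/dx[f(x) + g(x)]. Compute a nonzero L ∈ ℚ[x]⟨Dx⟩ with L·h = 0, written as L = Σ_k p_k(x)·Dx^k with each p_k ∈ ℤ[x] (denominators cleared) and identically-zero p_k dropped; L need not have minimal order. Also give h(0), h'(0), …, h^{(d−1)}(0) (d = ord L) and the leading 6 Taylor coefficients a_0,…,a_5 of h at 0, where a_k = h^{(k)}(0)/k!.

L = 9 + (15 + 45·x)·Dx + (2 + 12·x + 18·x^2)·Dx^2  (order 2).
h: a_k = -6, 45/2, -567/8, 3483/16, -84807/128, 513945/256, …
ICs: h(0) = -6, h′(0) = 45/2.

f: a_k = 2, 3, -9/4, 27/8, -405/64, 1701/128, …
g: a_k = 0, -9, 27/2, -27, 243/4, -729/5, …
Weyl lclm of L_f,L_g ⇒ L₀ (ord ≤ 3).
Derive L from L₀ (diff closure).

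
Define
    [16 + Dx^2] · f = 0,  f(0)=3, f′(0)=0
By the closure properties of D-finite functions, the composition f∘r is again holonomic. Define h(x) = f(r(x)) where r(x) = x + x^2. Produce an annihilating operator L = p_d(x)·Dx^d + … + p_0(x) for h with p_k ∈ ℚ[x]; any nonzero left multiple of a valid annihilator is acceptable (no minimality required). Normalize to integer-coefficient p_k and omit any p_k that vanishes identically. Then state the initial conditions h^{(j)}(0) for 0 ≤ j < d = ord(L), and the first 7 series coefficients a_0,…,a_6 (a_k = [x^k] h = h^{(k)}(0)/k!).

L = (16 + 96·x + 192·x^2 + 128·x^3) - 2·Dx + (1 + 2·x)·Dx^2  (order 2).
h: a_k = 3, 0, -24, -48, 8, 128, 2624/15, …
ICs: h(0) = 3, h′(0) = 0.

f: a_k = 3, 0, -24, 0, 32, 0, -256/15, …
Substitute x→r, Dx→(1/r')Dx; clear ⇒ L₀.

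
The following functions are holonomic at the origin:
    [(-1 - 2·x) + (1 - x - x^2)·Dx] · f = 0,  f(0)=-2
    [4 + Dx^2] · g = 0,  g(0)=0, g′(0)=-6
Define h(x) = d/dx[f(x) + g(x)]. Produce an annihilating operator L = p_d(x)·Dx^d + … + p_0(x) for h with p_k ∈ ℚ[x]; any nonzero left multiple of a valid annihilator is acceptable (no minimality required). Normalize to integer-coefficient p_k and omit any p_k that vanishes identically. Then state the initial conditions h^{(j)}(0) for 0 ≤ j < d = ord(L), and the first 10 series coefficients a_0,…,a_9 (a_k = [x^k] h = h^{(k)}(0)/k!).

L = (272 + 704·x + 880·x^2 + 400·x^3 + 320·x^4 + 144·x^5 + 48·x^6) + (-44 - 52·x + 108·x^2 + 80·x^3 + 40·x^4 + 72·x^5 + 56·x^6 + 16·x^7)·Dx + (68 + 176·x + 220·x^2 + 100·x^3 + 80·x^4 + 36·x^5 + 12·x^6)·Dx^2 + (-11 - 13·x + 27·x^2 + 20·x^3 + 10·x^4 + 18·x^5 + 14·x^6 + 4·x^7)·Dx^3  (order 3).
h: a_k = -8, -8, -6, -40, -84, -156, -4402/15, -544, -103954/105, -1780, …
ICs: h(0) = -8, h′(0) = -8, h′′(0) = -12.

f: a_k = -2, -2, -4, -6, -10, -16, -26, -42, -68, -110, …
g: a_k = 0, -6, 0, 4, 0, -4/5, 0, 8/105, 0, -4/945, …
f+g: L₀ = lclm(L_f,L_g), ord ≤ 1+2.
Differentiate: ansatz ord ≤ ord L₀ ⇒ L.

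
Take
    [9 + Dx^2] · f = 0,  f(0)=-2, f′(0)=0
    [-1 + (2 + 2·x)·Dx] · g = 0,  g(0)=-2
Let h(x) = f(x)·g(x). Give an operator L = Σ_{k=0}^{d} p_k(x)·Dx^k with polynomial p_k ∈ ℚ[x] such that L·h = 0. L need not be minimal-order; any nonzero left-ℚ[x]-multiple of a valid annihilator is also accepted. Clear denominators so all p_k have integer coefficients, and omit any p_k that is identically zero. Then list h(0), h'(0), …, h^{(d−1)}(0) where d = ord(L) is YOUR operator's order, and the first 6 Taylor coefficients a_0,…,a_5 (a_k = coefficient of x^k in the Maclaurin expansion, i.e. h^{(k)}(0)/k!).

f: a_k = -2, 0, 9, 0, -27/4, 0, …
g: a_k = -2, -1, 1/4, -1/8, 5/64, -7/128, …
h₀=f·g: eliminate ⇒ L₀, order ≤ 2·1.
L = (39 + 72·x + 36·x^2) + (-4 - 4·x)·Dx + (4 + 8·x + 4·x^2)·Dx^2  (order 2).
h: a_k = 4, 2, -37/2, -35/4, 499/32, 367/64, …
ICs: h(0) = 4, h′(0) = 2.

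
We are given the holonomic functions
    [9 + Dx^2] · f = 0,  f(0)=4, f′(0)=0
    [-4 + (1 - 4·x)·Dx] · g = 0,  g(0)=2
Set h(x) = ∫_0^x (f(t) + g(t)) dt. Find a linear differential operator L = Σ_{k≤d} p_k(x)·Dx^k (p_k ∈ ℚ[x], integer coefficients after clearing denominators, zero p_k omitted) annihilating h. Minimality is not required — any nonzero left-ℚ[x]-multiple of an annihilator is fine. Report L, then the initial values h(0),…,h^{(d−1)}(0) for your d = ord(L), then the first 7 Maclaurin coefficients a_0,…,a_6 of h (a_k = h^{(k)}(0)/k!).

L = (-3780 + 2592·x - 5184·x^2)·Dx + (369 - 2124·x + 3888·x^2 - 5184·x^3)·Dx^2 + (-420 + 288·x - 576·x^2)·Dx^3 + (41 - 236·x + 432·x^2 - 576·x^3)·Dx^4  (order 4).
h: a_k = 0, 6, 4, 14/3, 32, 1051/10, 1024/3, …
ICs: h(0) = 0, h′(0) = 6, h′′(0) = 8, h′′′(0) = 28.

f: a_k = 4, 0, -18, 0, 27/2, 0, -81/20, …
g: a_k = 2, 8, 32, 128, 512, 2048, 8192, …
h₀=f+g: left-lcm gives L₀, ord ≤ 3.
∫: right-multiply L₀ by Dx.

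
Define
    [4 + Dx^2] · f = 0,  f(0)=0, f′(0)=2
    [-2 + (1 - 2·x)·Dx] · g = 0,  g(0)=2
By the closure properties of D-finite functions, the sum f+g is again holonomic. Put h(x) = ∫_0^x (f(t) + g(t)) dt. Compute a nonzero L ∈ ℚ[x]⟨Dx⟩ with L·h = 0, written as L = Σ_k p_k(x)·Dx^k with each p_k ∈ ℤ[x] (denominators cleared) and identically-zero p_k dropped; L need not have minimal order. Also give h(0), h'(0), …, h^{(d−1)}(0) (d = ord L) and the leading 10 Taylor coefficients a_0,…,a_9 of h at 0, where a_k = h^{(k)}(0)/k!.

L = (-56 + 32·x - 32·x^2)·Dx + (12 - 40·x + 48·x^2 - 32·x^3)·Dx^2 + (-14 + 8·x - 8·x^2)·Dx^3 + (3 - 10·x + 12·x^2 - 8·x^3)·Dx^4  (order 4).
h: a_k = 0, 2, 3, 8/3, 11/3, 32/5, 482/45, 128/7, 10079/315, 512/9, …
ICs: h(0) = 0, h′(0) = 2, h′′(0) = 6, h′′′(0) = 16.

f: a_k = 0, 2, 0, -4/3, 0, 4/15, 0, -8/315, 0, 4/2835, …
g: a_k = 2, 4, 8, 16, 32, 64, 128, 256, 512, 1024, …
Weyl lclm of L_f,L_g ⇒ L₀ (ord ≤ 3).
h=∫₀ˣh₀: take L = L₀·Dx.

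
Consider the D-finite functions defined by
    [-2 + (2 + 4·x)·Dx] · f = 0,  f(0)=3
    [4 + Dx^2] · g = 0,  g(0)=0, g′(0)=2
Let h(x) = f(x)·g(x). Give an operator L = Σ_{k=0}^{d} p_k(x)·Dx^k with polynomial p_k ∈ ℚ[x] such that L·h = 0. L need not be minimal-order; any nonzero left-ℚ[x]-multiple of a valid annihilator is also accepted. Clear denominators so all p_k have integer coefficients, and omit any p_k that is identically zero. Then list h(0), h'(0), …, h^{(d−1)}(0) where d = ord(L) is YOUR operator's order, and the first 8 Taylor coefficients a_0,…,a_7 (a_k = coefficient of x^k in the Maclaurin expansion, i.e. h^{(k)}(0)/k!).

L = (7 + 16·x + 16·x^2) + (-2 - 4·x)·Dx + (1 + 4·x + 4·x^2)·Dx^2  (order 2).
h: a_k = 0, 6, 6, -7, -1, -19/20, 81/20, -983/168, …
ICs: h(0) = 0, h′(0) = 6.

f: a_k = 3, 3, -3/2, 3/2, -15/8, 21/8, -63/16, 99/16, …
g: a_k = 0, 2, 0, -4/3, 0, 4/15, 0, -8/315, …
L₀ := L_f ⊗_s L_g (sym. prod.), ord ≤ 2.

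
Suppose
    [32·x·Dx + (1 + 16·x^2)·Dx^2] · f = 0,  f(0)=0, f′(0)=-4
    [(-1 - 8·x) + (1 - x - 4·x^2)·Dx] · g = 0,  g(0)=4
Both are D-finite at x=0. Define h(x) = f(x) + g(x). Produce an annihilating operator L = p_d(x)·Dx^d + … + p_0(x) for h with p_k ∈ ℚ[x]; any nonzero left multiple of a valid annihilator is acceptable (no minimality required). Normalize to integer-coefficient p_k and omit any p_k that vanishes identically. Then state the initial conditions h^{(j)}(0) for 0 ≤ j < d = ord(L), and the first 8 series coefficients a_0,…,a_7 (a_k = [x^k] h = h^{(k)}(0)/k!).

L = (160 - 640·x - 14848·x^2 - 36864·x^3 - 178176·x^4 - 98304·x^6)·Dx + (-43 - 336·x - 16·x^2 - 3072·x^3 - 35072·x^4 - 124928·x^5 - 12288·x^6 - 98304·x^7)·Dx^2 + (5 + 23·x + 272·x^2 + 16·x^3 + 2368·x^4 - 5888·x^5 - 12288·x^6 - 4096·x^7 - 16384·x^8)·Dx^3  (order 3).
h: a_k = 4, 0, 20, 172/3, 116, 276/5, 724, 28732/7, …
ICs: h(0) = 4, h′(0) = 0, h′′(0) = 40.

f: a_k = 0, -4, 0, 64/3, 0, -1024/5, 0, 16384/7, …
g: a_k = 4, 4, 20, 36, 116, 260, 724, 1764, …
f+g: L₀ = lclm(L_f,L_g), ord ≤ 2+1.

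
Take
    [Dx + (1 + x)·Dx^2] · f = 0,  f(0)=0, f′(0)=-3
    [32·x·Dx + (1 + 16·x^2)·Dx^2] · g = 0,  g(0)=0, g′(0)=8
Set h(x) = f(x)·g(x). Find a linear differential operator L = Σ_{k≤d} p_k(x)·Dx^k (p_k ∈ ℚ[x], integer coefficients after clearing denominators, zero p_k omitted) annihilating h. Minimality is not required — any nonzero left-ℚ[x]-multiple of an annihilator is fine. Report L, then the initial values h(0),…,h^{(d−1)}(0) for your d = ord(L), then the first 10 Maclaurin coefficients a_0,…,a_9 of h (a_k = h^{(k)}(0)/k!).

f: a_k = 0, -3, 3/2, -1, 3/4, -3/5, 1/2, -3/7, 3/8, -1/3, …
g: a_k = 0, 8, 0, -128/3, 0, 2048/5, 0, -32768/7, 0, 524288/9, …
f·g: L₀ = L_f ⊗_s L_g, ord ≤ 2·2.
L = (4224 + 8384·x + 204800·x^2 + 531456·x^3 + 491520·x^4 + 212992·x^5 + 262144·x^7)·Dx + (4098 + 28864·x + 258368·x^2 + 1045504·x^3 + 1798144·x^4 + 1523712·x^5 + 573440·x^6 + 786432·x^7 + 917504·x^8)·Dx^2 + (132 + 8644·x + 37632·x^2 + 196032·x^3 + 614400·x^4 + 955392·x^5 + 786432·x^6 + 540672·x^7 + 786432·x^8 + 524288·x^9)·Dx^3 + (65 + 258·x + 2497·x^2 + 8576·x^3 + 30336·x^4 + 76800·x^5 + 118272·x^6 + 98304·x^7 + 98304·x^8 + 131072·x^9 + 65536·x^10)·Dx^4  (order 4).
h: a_k = 0, 0, -24, 12, 120, -58, -17864/15, 2932/5, 13656, -706949/105, …
ICs: h(0) = 0, h′(0) = 0, h′′(0) = -48, h′′′(0) = 72.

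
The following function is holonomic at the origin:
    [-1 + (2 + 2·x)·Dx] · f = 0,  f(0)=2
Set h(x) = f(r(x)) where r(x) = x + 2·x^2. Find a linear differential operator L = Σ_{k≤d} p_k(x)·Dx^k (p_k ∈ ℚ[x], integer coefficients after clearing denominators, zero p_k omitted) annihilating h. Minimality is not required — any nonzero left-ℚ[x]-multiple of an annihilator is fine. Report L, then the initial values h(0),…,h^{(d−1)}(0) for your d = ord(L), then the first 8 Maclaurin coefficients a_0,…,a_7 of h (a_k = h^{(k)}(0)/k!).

f: a_k = 2, 1, -1/4, 1/8, -5/64, 7/128, -21/512, 33/1024, …
Change of var in L_f (x↦r) gives L₀.
L = (-1 - 4·x) + (2 + 2·x + 4·x^2)·Dx  (order 1).
h: a_k = 2, 1, 7/4, -7/8, -21/64, 119/128, -189/512, -791/1024, …
ICs: h(0) = 2.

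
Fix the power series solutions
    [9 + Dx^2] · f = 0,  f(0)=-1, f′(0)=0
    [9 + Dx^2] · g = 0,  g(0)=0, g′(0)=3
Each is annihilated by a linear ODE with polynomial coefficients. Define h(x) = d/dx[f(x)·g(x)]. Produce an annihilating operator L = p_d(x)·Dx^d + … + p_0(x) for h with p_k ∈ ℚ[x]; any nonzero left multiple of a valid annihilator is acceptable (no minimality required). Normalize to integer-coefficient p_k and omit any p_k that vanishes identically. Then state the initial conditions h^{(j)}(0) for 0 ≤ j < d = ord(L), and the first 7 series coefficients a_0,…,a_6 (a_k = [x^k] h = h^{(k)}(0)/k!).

L = 36 + Dx^2  (order 2).
h: a_k = -3, 0, 54, 0, -162, 0, 972/5, …
ICs: h(0) = -3, h′(0) = 0.

f: a_k = -1, 0, 9/2, 0, -27/8, 0, 81/80, …
g: a_k = 0, 3, 0, -9/2, 0, 81/40, 0, …
f·g: L₀ = L_f ⊗_s L_g, ord ≤ 2·2.
Differentiate: ansatz ord ≤ ord L₀ ⇒ L.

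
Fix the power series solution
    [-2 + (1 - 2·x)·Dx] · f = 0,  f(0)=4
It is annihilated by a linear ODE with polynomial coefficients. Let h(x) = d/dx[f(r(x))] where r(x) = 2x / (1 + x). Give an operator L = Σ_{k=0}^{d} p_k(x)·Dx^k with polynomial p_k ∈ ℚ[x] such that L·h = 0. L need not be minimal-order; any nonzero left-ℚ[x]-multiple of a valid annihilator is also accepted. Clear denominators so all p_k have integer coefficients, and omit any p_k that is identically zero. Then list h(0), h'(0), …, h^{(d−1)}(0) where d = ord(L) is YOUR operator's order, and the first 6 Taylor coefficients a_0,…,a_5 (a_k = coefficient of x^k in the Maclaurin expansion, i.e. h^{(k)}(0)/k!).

L = 6 + (-1 + 3·x)·Dx  (order 1).
h: a_k = 16, 96, 432, 1728, 6480, 23328, …
ICs: h(0) = 16.

f: a_k = 4, 8, 16, 32, 64, 128, …
L₀ from L_f via x↦r, Dx↦r'^{-1}Dx.
Differentiate: ansatz ord ≤ ord L₀ ⇒ L.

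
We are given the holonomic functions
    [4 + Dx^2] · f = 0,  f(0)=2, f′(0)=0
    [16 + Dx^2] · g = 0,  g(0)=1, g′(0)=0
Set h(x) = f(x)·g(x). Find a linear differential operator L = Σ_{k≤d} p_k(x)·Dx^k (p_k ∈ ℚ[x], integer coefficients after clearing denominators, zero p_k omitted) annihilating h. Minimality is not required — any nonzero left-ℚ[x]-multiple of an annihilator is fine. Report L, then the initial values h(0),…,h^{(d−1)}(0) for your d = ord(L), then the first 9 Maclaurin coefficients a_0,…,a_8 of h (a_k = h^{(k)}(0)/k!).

L = 144 + 40·Dx^2 + Dx^4  (order 4).
h: a_k = 2, 0, -20, 0, 164/3, 0, -584/9, 0, 13124/315, …
ICs: h(0) = 2, h′(0) = 0, h′′(0) = -40, h′′′(0) = 0.

f: a_k = 2, 0, -4, 0, 4/3, 0, -8/45, 0, 4/315, …
g: a_k = 1, 0, -8, 0, 32/3, 0, -256/45, 0, 512/315, …
f·g: L₀ = L_f ⊗_s L_g, ord ≤ 2·2.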